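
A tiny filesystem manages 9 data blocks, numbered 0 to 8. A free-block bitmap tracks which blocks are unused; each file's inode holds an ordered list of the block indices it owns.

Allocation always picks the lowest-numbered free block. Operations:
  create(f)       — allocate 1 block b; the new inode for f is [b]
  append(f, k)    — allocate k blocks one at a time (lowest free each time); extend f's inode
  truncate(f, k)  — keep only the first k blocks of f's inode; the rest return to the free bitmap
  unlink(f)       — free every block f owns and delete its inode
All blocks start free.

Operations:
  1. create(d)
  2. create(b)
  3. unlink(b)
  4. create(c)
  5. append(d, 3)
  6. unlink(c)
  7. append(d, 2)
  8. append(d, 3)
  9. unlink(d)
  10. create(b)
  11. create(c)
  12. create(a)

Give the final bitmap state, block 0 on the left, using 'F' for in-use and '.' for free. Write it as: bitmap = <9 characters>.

bitmap = FFF......

after create(d) → d:[0]  free=[F........]
after create(b) → b:[1], d:[0]  free=[FF.......]
after unlink(b) → d:[0]  free=[F........]
after create(c) → c:[1], d:[0]  free=[FF.......]
after append(d, 3) → c:[1], d:[0, 2, 3, 4]  free=[FFFFF....]
after unlink(c) → d:[0, 2, 3, 4]  free=[F.FFF....]
after append(d, 2) → d:[0, 2, 3, 4, 1, 5]  free=[FFFFFF...]
after append(d, 3) → d:[0, 2, 3, 4, 1, 5, 6, 7, 8]  free=[FFFFFFFFF]
after unlink(d) →   free=[.........]
after create(b) → b:[0]  free=[F........]
after create(c) → b:[0], c:[1]  free=[FF.......]
after create(a) → a:[2], b:[0], c:[1]  free=[FFF......]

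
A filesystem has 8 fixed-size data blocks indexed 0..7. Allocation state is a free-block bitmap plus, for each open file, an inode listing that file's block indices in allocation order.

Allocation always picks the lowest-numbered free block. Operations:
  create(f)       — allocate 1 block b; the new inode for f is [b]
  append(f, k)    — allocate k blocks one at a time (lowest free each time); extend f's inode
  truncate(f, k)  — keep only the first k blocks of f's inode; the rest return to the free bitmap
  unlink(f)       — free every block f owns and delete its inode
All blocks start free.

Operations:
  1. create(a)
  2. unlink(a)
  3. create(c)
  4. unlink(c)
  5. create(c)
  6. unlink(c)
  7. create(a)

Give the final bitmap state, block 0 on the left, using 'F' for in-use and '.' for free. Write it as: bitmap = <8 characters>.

bitmap = F.......

[1] create(a) — a=0 (map F.......)
[2] unlink(a) —  (map ........)
[3] create(c) — c=0 (map F.......)
[4] unlink(c) —  (map ........)
[5] create(c) — c=0 (map F.......)
[6] unlink(c) —  (map ........)
[7] create(a) — a=0 (map F.......)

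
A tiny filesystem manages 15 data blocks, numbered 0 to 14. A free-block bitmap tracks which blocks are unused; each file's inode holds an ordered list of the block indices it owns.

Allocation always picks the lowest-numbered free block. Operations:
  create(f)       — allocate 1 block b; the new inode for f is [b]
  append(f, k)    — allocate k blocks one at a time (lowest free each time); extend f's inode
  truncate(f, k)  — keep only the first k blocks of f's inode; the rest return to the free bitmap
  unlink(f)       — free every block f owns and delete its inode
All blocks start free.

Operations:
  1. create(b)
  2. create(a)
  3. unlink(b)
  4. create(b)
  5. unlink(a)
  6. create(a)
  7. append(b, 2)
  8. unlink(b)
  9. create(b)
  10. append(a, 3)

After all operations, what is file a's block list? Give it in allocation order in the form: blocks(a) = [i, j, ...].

blocks(a) = [1, 2, 3, 4]

create(b): bitmap=F.............. | b=[0]
create(a): bitmap=FF............. | a=[1] b=[0]
unlink(b): bitmap=.F............. | a=[1]
create(b): bitmap=FF............. | a=[1] b=[0]
unlink(a): bitmap=F.............. | b=[0]
create(a): bitmap=FF............. | a=[1] b=[0]
append(b, 2): bitmap=FFFF........... | a=[1] b=[0, 2, 3]
unlink(b): bitmap=.F............. | a=[1]
create(b): bitmap=FF............. | a=[1] b=[0]
append(a, 3): bitmap=FFFFF.......... | a=[1, 2, 3, 4] b=[0]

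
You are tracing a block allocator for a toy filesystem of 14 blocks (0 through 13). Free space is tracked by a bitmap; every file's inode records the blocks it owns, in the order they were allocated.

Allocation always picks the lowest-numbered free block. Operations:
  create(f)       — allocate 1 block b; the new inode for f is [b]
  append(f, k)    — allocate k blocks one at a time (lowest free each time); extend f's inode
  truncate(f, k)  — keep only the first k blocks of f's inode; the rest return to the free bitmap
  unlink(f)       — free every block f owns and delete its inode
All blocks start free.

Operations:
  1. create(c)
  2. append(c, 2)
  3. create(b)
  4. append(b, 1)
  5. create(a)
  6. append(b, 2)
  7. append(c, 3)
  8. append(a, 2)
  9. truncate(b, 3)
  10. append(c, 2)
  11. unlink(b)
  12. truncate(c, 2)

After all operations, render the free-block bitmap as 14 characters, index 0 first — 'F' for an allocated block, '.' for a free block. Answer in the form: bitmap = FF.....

bitmap = FF...F.....FF.

after create(c) → c:[0]  free=[F.............]
after append(c, 2) → c:[0, 1, 2]  free=[FFF...........]
after create(b) → b:[3], c:[0, 1, 2]  free=[FFFF..........]
after append(b, 1) → b:[3, 4], c:[0, 1, 2]  free=[FFFFF.........]
after create(a) → a:[5], b:[3, 4], c:[0, 1, 2]  free=[FFFFFF........]
after append(b, 2) → a:[5], b:[3, 4, 6, 7], c:[0, 1, 2]  free=[FFFFFFFF......]
after append(c, 3) → a:[5], b:[3, 4, 6, 7], c:[0, 1, 2, 8, 9, 10]  free=[FFFFFFFFFFF...]
after append(a, 2) → a:[5, 11, 12], b:[3, 4, 6, 7], c:[0, 1, 2, 8, 9, 10]  free=[FFFFFFFFFFFFF.]
after truncate(b, 3) → a:[5, 11, 12], b:[3, 4, 6], c:[0, 1, 2, 8, 9, 10]  free=[FFFFFFF.FFFFF.]
after append(c, 2) → a:[5, 11, 12], b:[3, 4, 6], c:[0, 1, 2, 8, 9, 10, 7, 13]  free=[FFFFFFFFFFFFFF]
after unlink(b) → a:[5, 11, 12], c:[0, 1, 2, 8, 9, 10, 7, 13]  free=[FFF..F.FFFFFFF]
after truncate(c, 2) → a:[5, 11, 12], c:[0, 1]  free=[FF...F.....FF.]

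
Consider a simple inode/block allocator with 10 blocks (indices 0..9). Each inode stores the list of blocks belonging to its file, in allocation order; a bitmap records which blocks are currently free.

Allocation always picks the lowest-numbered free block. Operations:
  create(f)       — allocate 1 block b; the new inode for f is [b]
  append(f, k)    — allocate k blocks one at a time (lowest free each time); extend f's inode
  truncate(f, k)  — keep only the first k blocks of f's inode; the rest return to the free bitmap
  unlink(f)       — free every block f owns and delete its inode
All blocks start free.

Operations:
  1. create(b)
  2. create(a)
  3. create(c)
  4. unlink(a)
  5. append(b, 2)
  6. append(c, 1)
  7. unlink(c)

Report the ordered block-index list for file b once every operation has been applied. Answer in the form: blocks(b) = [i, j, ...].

blocks(b) = [0, 1, 3]

create(b): bitmap=F......... | b=[0]
create(a): bitmap=FF........ | a=[1] b=[0]
create(c): bitmap=FFF....... | a=[1] b=[0] c=[2]
unlink(a): bitmap=F.F....... | b=[0] c=[2]
append(b, 2): bitmap=FFFF...... | b=[0, 1, 3] c=[2]
append(c, 1): bitmap=FFFFF..... | b=[0, 1, 3] c=[2, 4]
unlink(c): bitmap=FF.F...... | b=[0, 1, 3]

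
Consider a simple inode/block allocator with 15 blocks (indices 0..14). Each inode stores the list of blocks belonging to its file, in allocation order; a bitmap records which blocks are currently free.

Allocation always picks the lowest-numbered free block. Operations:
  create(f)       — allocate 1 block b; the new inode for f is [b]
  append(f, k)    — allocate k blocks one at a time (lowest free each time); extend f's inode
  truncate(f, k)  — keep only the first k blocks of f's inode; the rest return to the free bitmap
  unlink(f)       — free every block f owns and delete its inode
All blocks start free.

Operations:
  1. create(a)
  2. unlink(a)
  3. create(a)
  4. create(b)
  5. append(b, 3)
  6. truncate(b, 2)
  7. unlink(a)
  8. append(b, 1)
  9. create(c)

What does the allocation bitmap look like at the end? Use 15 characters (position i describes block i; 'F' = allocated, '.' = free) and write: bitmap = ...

bitmap = FFFF...........

  1. create(a)  ⇒  F..............  {a→[0]}
  2. unlink(a)  ⇒  ...............  {}
  3. create(a)  ⇒  F..............  {a→[0]}
  4. create(b)  ⇒  FF.............  {a→[0]; b→[1]}
  5. append(b, 3)  ⇒  FFFFF..........  {a→[0]; b→[1, 2, 3, 4]}
  6. truncate(b, 2)  ⇒  FFF............  {a→[0]; b→[1, 2]}
  7. unlink(a)  ⇒  .FF............  {b→[1, 2]}
  8. append(b, 1)  ⇒  FFF............  {b→[1, 2, 0]}
  9. create(c)  ⇒  FFFF...........  {b→[1, 2, 0]; c→[3]}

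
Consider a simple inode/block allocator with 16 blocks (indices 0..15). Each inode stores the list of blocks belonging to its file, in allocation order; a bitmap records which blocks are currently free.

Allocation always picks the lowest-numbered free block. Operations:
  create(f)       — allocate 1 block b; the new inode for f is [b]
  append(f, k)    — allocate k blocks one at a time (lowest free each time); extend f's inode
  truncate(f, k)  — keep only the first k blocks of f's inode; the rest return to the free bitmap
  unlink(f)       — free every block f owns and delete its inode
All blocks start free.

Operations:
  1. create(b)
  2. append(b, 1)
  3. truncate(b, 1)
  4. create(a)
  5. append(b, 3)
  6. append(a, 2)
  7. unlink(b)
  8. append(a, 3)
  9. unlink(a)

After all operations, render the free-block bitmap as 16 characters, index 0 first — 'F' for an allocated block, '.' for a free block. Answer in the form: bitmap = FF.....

bitmap = ................

after create(b) → b:[0]  free=[F...............]
after append(b, 1) → b:[0, 1]  free=[FF..............]
after truncate(b, 1) → b:[0]  free=[F...............]
after create(a) → a:[1], b:[0]  free=[FF..............]
after append(b, 3) → a:[1], b:[0, 2, 3, 4]  free=[FFFFF...........]
after append(a, 2) → a:[1, 5, 6], b:[0, 2, 3, 4]  free=[FFFFFFF.........]
after unlink(b) → a:[1, 5, 6]  free=[.F...FF.........]
after append(a, 3) → a:[1, 5, 6, 0, 2, 3]  free=[FFFF.FF.........]
after unlink(a) →   free=[................]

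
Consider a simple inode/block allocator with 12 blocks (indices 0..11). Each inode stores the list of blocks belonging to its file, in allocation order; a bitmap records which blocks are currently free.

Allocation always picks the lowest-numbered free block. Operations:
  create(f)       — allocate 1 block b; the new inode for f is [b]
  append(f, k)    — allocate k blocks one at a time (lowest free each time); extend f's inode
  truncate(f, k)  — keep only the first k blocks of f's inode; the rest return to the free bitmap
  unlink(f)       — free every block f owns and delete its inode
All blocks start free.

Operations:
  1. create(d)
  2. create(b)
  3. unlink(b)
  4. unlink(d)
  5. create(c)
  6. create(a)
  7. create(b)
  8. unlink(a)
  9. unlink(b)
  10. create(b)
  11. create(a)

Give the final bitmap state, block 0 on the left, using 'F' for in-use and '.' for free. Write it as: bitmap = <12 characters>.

bitmap = FFF.........

[1] create(d) — d=0 (map F...........)
[2] create(b) — b=1 d=0 (map FF..........)
[3] unlink(b) — d=0 (map F...........)
[4] unlink(d) —  (map ............)
[5] create(c) — c=0 (map F...........)
[6] create(a) — a=1 c=0 (map FF..........)
[7] create(b) — a=1 b=2 c=0 (map FFF.........)
[8] unlink(a) — b=2 c=0 (map F.F.........)
[9] unlink(b) — c=0 (map F...........)
[10] create(b) — b=1 c=0 (map FF..........)
[11] create(a) — a=2 b=1 c=0 (map FFF.........)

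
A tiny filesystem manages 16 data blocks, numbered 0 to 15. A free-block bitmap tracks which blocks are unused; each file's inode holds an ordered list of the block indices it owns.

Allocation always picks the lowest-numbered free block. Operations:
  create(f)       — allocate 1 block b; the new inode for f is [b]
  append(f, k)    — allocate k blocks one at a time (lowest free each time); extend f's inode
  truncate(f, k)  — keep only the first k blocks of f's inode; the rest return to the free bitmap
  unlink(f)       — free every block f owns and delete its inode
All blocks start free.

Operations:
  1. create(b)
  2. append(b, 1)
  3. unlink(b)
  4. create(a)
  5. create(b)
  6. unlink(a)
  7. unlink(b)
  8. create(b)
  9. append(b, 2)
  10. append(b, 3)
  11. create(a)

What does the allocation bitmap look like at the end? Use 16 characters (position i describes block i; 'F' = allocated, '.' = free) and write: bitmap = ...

create(b): bitmap=F............... | b=[0]
append(b, 1): bitmap=FF.............. | b=[0, 1]
unlink(b): bitmap=................ | 
create(a): bitmap=F............... | a=[0]
create(b): bitmap=FF.............. | a=[0] b=[1]
unlink(a): bitmap=.F.............. | b=[1]
unlink(b): bitmap=................ | 
create(b): bitmap=F............... | b=[0]
append(b, 2): bitmap=FFF............. | b=[0, 1, 2]
append(b, 3): bitmap=FFFFFF.......... | b=[0, 1, 2, 3, 4, 5]
create(a): bitmap=FFFFFFF......... | a=[6] b=[0, 1, 2, 3, 4, 5]

bitmap = FFFFFFF.........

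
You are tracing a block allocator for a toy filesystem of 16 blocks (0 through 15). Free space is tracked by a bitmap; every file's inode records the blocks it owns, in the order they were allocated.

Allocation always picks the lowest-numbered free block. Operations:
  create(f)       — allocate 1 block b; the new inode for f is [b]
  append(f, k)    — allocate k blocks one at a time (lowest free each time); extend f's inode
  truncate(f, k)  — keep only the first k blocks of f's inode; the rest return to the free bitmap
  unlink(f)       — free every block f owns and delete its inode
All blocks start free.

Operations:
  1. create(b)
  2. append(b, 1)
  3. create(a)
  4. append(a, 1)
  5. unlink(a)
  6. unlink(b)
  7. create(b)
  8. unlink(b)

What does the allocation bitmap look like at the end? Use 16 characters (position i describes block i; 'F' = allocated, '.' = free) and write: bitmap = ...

bitmap = ................

[1] create(b) — b=0 (map F...............)
[2] append(b, 1) — b=0,1 (map FF..............)
[3] create(a) — a=2 b=0,1 (map FFF.............)
[4] append(a, 1) — a=2,3 b=0,1 (map FFFF............)
[5] unlink(a) — b=0,1 (map FF..............)
[6] unlink(b) —  (map ................)
[7] create(b) — b=0 (map F...............)
[8] unlink(b) —  (map ................)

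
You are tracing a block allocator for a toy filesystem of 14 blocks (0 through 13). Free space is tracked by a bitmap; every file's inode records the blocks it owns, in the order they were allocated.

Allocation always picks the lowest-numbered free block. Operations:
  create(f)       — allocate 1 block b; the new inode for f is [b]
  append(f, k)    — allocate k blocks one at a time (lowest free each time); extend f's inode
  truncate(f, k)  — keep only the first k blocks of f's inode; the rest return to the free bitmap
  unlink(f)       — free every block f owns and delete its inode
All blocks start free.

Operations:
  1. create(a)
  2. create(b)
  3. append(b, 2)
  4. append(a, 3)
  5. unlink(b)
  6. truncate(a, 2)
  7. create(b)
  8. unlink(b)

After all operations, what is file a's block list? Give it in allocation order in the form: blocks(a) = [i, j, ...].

blocks(a) = [0, 4]

create(a): bitmap=F............. | a=[0]
create(b): bitmap=FF............ | a=[0] b=[1]
append(b, 2): bitmap=FFFF.......... | a=[0] b=[1, 2, 3]
append(a, 3): bitmap=FFFFFFF....... | a=[0, 4, 5, 6] b=[1, 2, 3]
unlink(b): bitmap=F...FFF....... | a=[0, 4, 5, 6]
truncate(a, 2): bitmap=F...F......... | a=[0, 4]
create(b): bitmap=FF..F......... | a=[0, 4] b=[1]
unlink(b): bitmap=F...F......... | a=[0, 4]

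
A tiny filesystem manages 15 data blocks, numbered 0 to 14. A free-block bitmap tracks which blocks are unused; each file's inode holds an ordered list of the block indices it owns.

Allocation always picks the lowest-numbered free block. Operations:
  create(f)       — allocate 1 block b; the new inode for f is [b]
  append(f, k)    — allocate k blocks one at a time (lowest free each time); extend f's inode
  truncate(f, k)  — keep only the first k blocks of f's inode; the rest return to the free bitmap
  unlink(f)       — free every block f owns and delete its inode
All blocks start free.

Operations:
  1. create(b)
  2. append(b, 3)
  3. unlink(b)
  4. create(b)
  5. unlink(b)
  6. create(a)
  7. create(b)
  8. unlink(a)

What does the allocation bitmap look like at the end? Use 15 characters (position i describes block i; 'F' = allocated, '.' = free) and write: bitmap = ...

bitmap = .F.............

  1. create(b)  ⇒  F..............  {b→[0]}
  2. append(b, 3)  ⇒  FFFF...........  {b→[0, 1, 2, 3]}
  3. unlink(b)  ⇒  ...............  {}
  4. create(b)  ⇒  F..............  {b→[0]}
  5. unlink(b)  ⇒  ...............  {}
  6. create(a)  ⇒  F..............  {a→[0]}
  7. create(b)  ⇒  FF.............  {a→[0]; b→[1]}
  8. unlink(a)  ⇒  .F.............  {b→[1]}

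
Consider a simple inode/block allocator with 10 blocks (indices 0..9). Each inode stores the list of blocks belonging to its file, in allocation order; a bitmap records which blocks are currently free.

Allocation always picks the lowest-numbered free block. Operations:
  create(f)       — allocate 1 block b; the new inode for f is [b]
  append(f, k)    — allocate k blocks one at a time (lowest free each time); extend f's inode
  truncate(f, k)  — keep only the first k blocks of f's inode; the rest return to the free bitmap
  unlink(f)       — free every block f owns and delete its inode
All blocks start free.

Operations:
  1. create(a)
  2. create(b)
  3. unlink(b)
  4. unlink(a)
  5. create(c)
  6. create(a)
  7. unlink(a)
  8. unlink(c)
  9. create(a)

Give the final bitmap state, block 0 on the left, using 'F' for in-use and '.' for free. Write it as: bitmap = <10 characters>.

bitmap = F.........

create(a): bitmap=F......... | a=[0]
create(b): bitmap=FF........ | a=[0] b=[1]
unlink(b): bitmap=F......... | a=[0]
unlink(a): bitmap=.......... | 
create(c): bitmap=F......... | c=[0]
create(a): bitmap=FF........ | a=[1] c=[0]
unlink(a): bitmap=F......... | c=[0]
unlink(c): bitmap=.......... | 
create(a): bitmap=F......... | a=[0]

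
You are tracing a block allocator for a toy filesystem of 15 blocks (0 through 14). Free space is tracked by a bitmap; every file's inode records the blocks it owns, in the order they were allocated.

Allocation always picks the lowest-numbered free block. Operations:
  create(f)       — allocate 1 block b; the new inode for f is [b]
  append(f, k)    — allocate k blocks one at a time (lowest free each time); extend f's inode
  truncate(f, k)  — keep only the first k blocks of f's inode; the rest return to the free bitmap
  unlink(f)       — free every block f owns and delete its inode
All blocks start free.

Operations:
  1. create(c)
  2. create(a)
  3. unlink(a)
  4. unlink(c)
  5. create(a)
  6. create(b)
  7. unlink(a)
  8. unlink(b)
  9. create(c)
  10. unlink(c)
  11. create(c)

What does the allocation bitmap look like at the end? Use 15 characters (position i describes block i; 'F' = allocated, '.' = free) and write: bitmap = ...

bitmap = F..............

[1] create(c) — c=0 (map F..............)
[2] create(a) — a=1 c=0 (map FF.............)
[3] unlink(a) — c=0 (map F..............)
[4] unlink(c) —  (map ...............)
[5] create(a) — a=0 (map F..............)
[6] create(b) — a=0 b=1 (map FF.............)
[7] unlink(a) — b=1 (map .F.............)
[8] unlink(b) —  (map ...............)
[9] create(c) — c=0 (map F..............)
[10] unlink(c) —  (map ...............)
[11] create(c) — c=0 (map F..............)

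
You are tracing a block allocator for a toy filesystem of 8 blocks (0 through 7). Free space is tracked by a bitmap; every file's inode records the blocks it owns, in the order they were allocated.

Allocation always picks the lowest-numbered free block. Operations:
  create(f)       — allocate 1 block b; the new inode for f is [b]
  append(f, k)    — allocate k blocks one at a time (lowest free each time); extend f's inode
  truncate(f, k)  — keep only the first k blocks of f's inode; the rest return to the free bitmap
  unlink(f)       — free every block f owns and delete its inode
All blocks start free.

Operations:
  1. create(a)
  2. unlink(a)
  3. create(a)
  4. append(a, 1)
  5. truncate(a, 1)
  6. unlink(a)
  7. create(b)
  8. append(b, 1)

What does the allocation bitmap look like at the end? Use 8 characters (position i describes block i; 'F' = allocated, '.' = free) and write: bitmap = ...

bitmap = FF......

create(a): bitmap=F....... | a=[0]
unlink(a): bitmap=........ | 
create(a): bitmap=F....... | a=[0]
append(a, 1): bitmap=FF...... | a=[0, 1]
truncate(a, 1): bitmap=F....... | a=[0]
unlink(a): bitmap=........ | 
create(b): bitmap=F....... | b=[0]
append(b, 1): bitmap=FF...... | b=[0, 1]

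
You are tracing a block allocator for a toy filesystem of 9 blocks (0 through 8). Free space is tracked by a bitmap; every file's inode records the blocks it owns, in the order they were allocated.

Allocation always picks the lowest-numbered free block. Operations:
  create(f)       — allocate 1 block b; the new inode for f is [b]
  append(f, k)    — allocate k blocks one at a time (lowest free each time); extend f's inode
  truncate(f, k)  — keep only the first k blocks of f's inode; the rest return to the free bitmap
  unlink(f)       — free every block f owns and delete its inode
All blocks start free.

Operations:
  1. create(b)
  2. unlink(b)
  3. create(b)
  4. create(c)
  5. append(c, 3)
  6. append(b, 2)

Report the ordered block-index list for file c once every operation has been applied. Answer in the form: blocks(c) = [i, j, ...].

after create(b) → b:[0]  free=[F........]
after unlink(b) →   free=[.........]
after create(b) → b:[0]  free=[F........]
after create(c) → b:[0], c:[1]  free=[FF.......]
after append(c, 3) → b:[0], c:[1, 2, 3, 4]  free=[FFFFF....]
after append(b, 2) → b:[0, 5, 6], c:[1, 2, 3, 4]  free=[FFFFFFF..]

blocks(c) = [1, 2, 3, 4]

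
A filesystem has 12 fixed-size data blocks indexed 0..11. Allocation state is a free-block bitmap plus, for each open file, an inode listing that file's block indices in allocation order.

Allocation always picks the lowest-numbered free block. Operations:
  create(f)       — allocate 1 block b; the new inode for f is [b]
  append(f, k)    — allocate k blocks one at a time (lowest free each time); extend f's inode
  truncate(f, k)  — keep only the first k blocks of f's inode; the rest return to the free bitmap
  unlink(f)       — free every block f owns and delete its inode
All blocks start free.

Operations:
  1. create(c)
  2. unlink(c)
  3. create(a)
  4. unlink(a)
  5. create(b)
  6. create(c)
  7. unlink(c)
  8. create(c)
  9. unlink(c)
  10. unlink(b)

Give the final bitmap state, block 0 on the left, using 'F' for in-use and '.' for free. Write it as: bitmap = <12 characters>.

[1] create(c) — c=0 (map F...........)
[2] unlink(c) —  (map ............)
[3] create(a) — a=0 (map F...........)
[4] unlink(a) —  (map ............)
[5] create(b) — b=0 (map F...........)
[6] create(c) — b=0 c=1 (map FF..........)
[7] unlink(c) — b=0 (map F...........)
[8] create(c) — b=0 c=1 (map FF..........)
[9] unlink(c) — b=0 (map F...........)
[10] unlink(b) —  (map ............)

bitmap = ............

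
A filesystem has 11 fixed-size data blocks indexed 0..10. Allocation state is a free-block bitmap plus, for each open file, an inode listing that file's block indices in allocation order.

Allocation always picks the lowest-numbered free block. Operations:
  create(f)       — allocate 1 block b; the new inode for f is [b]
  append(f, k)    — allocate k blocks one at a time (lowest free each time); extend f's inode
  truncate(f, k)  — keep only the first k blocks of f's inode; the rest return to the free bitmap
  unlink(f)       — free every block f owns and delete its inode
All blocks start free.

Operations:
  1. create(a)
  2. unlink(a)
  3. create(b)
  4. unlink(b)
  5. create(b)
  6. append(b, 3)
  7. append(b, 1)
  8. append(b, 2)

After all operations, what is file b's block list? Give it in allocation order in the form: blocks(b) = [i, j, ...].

  1. create(a)  ⇒  F..........  {a→[0]}
  2. unlink(a)  ⇒  ...........  {}
  3. create(b)  ⇒  F..........  {b→[0]}
  4. unlink(b)  ⇒  ...........  {}
  5. create(b)  ⇒  F..........  {b→[0]}
  6. append(b, 3)  ⇒  FFFF.......  {b→[0, 1, 2, 3]}
  7. append(b, 1)  ⇒  FFFFF......  {b→[0, 1, 2, 3, 4]}
  8. append(b, 2)  ⇒  FFFFFFF....  {b→[0, 1, 2, 3, 4, 5, 6]}

blocks(b) = [0, 1, 2, 3, 4, 5, 6]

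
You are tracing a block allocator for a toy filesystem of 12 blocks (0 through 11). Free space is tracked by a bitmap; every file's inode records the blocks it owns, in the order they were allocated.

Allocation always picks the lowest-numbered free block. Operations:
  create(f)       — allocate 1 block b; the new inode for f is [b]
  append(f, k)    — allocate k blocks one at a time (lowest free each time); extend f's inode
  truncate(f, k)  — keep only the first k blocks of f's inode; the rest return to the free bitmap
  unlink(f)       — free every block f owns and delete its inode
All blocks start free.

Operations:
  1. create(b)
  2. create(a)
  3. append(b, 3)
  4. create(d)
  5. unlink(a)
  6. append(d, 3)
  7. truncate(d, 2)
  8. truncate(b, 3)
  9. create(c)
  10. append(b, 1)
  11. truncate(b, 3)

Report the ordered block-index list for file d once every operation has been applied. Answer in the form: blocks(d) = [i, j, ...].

create(b): bitmap=F........... | b=[0]
create(a): bitmap=FF.......... | a=[1] b=[0]
append(b, 3): bitmap=FFFFF....... | a=[1] b=[0, 2, 3, 4]
create(d): bitmap=FFFFFF...... | a=[1] b=[0, 2, 3, 4] d=[5]
unlink(a): bitmap=F.FFFF...... | b=[0, 2, 3, 4] d=[5]
append(d, 3): bitmap=FFFFFFFF.... | b=[0, 2, 3, 4] d=[5, 1, 6, 7]
truncate(d, 2): bitmap=FFFFFF...... | b=[0, 2, 3, 4] d=[5, 1]
truncate(b, 3): bitmap=FFFF.F...... | b=[0, 2, 3] d=[5, 1]
create(c): bitmap=FFFFFF...... | b=[0, 2, 3] c=[4] d=[5, 1]
append(b, 1): bitmap=FFFFFFF..... | b=[0, 2, 3, 6] c=[4] d=[5, 1]
truncate(b, 3): bitmap=FFFFFF...... | b=[0, 2, 3] c=[4] d=[5, 1]

blocks(d) = [5, 1]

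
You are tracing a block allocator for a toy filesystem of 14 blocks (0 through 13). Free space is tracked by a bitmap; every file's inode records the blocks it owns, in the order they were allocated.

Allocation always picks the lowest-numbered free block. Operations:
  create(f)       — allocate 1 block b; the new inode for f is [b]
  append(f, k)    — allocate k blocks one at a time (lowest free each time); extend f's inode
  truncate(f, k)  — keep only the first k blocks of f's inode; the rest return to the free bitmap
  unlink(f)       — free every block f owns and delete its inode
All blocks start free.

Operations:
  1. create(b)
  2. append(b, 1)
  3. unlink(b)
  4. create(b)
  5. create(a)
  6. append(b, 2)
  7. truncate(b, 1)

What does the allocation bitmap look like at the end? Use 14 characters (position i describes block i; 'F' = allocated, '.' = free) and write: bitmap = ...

bitmap = FF............

[1] create(b) — b=0 (map F.............)
[2] append(b, 1) — b=0,1 (map FF............)
[3] unlink(b) —  (map ..............)
[4] create(b) — b=0 (map F.............)
[5] create(a) — a=1 b=0 (map FF............)
[6] append(b, 2) — a=1 b=0,2,3 (map FFFF..........)
[7] truncate(b, 1) — a=1 b=0 (map FF............)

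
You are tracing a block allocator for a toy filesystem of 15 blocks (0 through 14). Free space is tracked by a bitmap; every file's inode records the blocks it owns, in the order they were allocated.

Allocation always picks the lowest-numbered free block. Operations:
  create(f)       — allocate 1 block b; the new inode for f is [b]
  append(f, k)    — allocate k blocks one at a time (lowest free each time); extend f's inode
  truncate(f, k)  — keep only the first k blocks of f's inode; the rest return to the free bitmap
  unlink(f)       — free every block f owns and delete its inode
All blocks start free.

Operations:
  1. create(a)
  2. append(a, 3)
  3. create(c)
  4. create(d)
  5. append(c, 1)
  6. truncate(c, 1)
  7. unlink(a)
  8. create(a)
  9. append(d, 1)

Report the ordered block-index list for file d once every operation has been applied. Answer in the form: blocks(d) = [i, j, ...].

  1. create(a)  ⇒  F..............  {a→[0]}
  2. append(a, 3)  ⇒  FFFF...........  {a→[0, 1, 2, 3]}
  3. create(c)  ⇒  FFFFF..........  {a→[0, 1, 2, 3]; c→[4]}
  4. create(d)  ⇒  FFFFFF.........  {a→[0, 1, 2, 3]; c→[4]; d→[5]}
  5. append(c, 1)  ⇒  FFFFFFF........  {a→[0, 1, 2, 3]; c→[4, 6]; d→[5]}
  6. truncate(c, 1)  ⇒  FFFFFF.........  {a→[0, 1, 2, 3]; c→[4]; d→[5]}
  7. unlink(a)  ⇒  ....FF.........  {c→[4]; d→[5]}
  8. create(a)  ⇒  F...FF.........  {a→[0]; c→[4]; d→[5]}
  9. append(d, 1)  ⇒  FF..FF.........  {a→[0]; c→[4]; d→[5, 1]}

blocks(d) = [5, 1]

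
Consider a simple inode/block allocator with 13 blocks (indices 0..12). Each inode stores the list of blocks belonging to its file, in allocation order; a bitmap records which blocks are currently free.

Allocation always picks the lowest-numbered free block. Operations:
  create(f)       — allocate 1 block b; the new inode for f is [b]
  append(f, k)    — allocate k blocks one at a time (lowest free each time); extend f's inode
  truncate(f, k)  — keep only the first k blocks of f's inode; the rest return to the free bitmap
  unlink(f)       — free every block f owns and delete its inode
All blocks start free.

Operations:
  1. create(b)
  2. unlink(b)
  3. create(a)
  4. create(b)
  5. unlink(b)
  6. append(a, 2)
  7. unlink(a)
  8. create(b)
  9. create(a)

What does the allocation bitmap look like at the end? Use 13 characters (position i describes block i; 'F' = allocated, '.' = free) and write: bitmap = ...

bitmap = FF...........

after create(b) → b:[0]  free=[F............]
after unlink(b) →   free=[.............]
after create(a) → a:[0]  free=[F............]
after create(b) → a:[0], b:[1]  free=[FF...........]
after unlink(b) → a:[0]  free=[F............]
after append(a, 2) → a:[0, 1, 2]  free=[FFF..........]
after unlink(a) →   free=[.............]
after create(b) → b:[0]  free=[F............]
after create(a) → a:[1], b:[0]  free=[FF...........]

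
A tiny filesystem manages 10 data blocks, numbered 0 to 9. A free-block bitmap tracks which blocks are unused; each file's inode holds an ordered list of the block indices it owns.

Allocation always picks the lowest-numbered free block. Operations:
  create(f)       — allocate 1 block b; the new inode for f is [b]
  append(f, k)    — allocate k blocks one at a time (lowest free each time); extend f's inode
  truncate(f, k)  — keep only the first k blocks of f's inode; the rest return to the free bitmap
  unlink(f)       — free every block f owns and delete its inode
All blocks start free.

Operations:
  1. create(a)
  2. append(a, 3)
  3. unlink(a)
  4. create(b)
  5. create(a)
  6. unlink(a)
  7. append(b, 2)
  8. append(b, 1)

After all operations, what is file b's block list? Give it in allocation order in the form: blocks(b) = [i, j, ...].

  1. create(a)  ⇒  F.........  {a→[0]}
  2. append(a, 3)  ⇒  FFFF......  {a→[0, 1, 2, 3]}
  3. unlink(a)  ⇒  ..........  {}
  4. create(b)  ⇒  F.........  {b→[0]}
  5. create(a)  ⇒  FF........  {a→[1]; b→[0]}
  6. unlink(a)  ⇒  F.........  {b→[0]}
  7. append(b, 2)  ⇒  FFF.......  {b→[0, 1, 2]}
  8. append(b, 1)  ⇒  FFFF......  {b→[0, 1, 2, 3]}

blocks(b) = [0, 1, 2, 3]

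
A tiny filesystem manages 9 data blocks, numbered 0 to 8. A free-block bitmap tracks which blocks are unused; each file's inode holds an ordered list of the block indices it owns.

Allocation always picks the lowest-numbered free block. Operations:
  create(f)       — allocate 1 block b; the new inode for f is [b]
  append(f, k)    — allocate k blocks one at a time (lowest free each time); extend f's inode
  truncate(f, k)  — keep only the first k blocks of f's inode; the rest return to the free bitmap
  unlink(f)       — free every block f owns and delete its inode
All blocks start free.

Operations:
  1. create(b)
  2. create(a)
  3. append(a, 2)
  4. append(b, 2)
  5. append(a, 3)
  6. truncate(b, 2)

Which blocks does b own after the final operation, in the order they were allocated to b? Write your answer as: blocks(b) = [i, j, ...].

  1. create(b)  ⇒  F........  {b→[0]}
  2. create(a)  ⇒  FF.......  {a→[1]; b→[0]}
  3. append(a, 2)  ⇒  FFFF.....  {a→[1, 2, 3]; b→[0]}
  4. append(b, 2)  ⇒  FFFFFF...  {a→[1, 2, 3]; b→[0, 4, 5]}
  5. append(a, 3)  ⇒  FFFFFFFFF  {a→[1, 2, 3, 6, 7, 8]; b→[0, 4, 5]}
  6. truncate(b, 2)  ⇒  FFFFF.FFF  {a→[1, 2, 3, 6, 7, 8]; b→[0, 4]}

blocks(b) = [0, 4]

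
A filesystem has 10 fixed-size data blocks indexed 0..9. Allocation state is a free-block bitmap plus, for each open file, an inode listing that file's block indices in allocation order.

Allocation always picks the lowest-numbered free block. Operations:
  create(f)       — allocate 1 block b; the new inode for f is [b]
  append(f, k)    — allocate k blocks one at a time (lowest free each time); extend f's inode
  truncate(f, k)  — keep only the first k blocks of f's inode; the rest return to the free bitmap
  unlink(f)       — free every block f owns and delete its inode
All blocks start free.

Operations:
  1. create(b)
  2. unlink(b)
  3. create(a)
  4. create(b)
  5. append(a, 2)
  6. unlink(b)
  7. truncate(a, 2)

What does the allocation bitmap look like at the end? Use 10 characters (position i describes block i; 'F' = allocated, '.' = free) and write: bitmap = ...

  1. create(b)  ⇒  F.........  {b→[0]}
  2. unlink(b)  ⇒  ..........  {}
  3. create(a)  ⇒  F.........  {a→[0]}
  4. create(b)  ⇒  FF........  {a→[0]; b→[1]}
  5. append(a, 2)  ⇒  FFFF......  {a→[0, 2, 3]; b→[1]}
  6. unlink(b)  ⇒  F.FF......  {a→[0, 2, 3]}
  7. truncate(a, 2)  ⇒  F.F.......  {a→[0, 2]}

bitmap = F.F.......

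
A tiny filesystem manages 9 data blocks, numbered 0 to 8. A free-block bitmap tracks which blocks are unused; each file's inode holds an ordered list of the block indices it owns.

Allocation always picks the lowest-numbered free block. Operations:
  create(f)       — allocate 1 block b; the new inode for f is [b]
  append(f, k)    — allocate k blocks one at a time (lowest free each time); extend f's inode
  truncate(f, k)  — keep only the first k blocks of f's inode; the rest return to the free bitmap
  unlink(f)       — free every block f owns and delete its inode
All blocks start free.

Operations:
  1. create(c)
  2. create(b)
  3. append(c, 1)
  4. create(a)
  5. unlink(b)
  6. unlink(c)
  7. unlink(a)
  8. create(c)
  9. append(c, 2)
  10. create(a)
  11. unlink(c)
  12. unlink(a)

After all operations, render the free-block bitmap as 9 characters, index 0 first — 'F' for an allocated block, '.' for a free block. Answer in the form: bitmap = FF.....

  1. create(c)  ⇒  F........  {c→[0]}
  2. create(b)  ⇒  FF.......  {b→[1]; c→[0]}
  3. append(c, 1)  ⇒  FFF......  {b→[1]; c→[0, 2]}
  4. create(a)  ⇒  FFFF.....  {a→[3]; b→[1]; c→[0, 2]}
  5. unlink(b)  ⇒  F.FF.....  {a→[3]; c→[0, 2]}
  6. unlink(c)  ⇒  ...F.....  {a→[3]}
  7. unlink(a)  ⇒  .........  {}
  8. create(c)  ⇒  F........  {c→[0]}
  9. append(c, 2)  ⇒  FFF......  {c→[0, 1, 2]}
  10. create(a)  ⇒  FFFF.....  {a→[3]; c→[0, 1, 2]}
  11. unlink(c)  ⇒  ...F.....  {a→[3]}
  12. unlink(a)  ⇒  .........  {}

bitmap = .........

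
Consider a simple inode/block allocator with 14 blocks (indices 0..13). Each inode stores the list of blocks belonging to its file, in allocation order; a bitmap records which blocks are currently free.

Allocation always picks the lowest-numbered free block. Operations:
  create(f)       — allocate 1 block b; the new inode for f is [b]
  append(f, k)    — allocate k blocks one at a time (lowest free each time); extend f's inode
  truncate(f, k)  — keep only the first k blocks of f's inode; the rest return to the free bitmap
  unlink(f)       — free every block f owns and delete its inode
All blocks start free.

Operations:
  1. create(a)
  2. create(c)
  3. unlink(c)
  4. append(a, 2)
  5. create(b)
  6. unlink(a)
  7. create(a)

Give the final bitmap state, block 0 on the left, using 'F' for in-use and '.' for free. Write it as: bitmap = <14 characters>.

  1. create(a)  ⇒  F.............  {a→[0]}
  2. create(c)  ⇒  FF............  {a→[0]; c→[1]}
  3. unlink(c)  ⇒  F.............  {a→[0]}
  4. append(a, 2)  ⇒  FFF...........  {a→[0, 1, 2]}
  5. create(b)  ⇒  FFFF..........  {a→[0, 1, 2]; b→[3]}
  6. unlink(a)  ⇒  ...F..........  {b→[3]}
  7. create(a)  ⇒  F..F..........  {a→[0]; b→[3]}

bitmap = F..F..........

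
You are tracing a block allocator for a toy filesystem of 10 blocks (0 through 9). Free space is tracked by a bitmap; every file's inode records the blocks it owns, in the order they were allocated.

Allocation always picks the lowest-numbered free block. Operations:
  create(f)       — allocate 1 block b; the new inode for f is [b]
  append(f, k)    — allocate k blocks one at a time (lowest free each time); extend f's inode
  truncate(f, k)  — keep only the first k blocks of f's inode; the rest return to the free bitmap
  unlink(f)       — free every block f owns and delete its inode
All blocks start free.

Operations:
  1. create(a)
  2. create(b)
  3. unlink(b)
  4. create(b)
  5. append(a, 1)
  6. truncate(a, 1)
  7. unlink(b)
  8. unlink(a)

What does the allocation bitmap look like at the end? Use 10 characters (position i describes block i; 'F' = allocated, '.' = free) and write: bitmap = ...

bitmap = ..........

create(a): bitmap=F......... | a=[0]
create(b): bitmap=FF........ | a=[0] b=[1]
unlink(b): bitmap=F......... | a=[0]
create(b): bitmap=FF........ | a=[0] b=[1]
append(a, 1): bitmap=FFF....... | a=[0, 2] b=[1]
truncate(a, 1): bitmap=FF........ | a=[0] b=[1]
unlink(b): bitmap=F......... | a=[0]
unlink(a): bitmap=.......... | 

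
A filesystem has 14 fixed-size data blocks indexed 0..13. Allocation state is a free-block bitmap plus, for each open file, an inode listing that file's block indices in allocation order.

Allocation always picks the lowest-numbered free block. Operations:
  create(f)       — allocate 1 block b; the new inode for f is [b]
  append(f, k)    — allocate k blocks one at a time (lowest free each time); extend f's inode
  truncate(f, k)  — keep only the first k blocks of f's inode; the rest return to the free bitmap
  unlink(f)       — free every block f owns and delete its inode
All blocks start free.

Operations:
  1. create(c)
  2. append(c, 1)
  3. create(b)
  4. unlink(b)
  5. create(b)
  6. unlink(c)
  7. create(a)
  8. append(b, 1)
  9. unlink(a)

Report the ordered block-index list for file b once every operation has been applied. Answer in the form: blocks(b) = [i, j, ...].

after create(c) → c:[0]  free=[F.............]
after append(c, 1) → c:[0, 1]  free=[FF............]
after create(b) → b:[2], c:[0, 1]  free=[FFF...........]
after unlink(b) → c:[0, 1]  free=[FF............]
after create(b) → b:[2], c:[0, 1]  free=[FFF...........]
after unlink(c) → b:[2]  free=[..F...........]
after create(a) → a:[0], b:[2]  free=[F.F...........]
after append(b, 1) → a:[0], b:[2, 1]  free=[FFF...........]
after unlink(a) → b:[2, 1]  free=[.FF...........]

blocks(b) = [2, 1]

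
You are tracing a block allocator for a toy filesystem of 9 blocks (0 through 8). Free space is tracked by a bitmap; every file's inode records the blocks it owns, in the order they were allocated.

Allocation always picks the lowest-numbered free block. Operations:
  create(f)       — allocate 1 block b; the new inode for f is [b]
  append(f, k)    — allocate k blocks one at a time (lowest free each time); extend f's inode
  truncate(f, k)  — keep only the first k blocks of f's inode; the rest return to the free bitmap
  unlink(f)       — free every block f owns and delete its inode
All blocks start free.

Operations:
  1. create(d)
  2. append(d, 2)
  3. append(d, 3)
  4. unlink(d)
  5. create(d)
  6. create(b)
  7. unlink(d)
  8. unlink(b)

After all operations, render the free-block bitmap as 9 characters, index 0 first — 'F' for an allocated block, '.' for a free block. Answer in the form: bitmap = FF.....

bitmap = .........

after create(d) → d:[0]  free=[F........]
after append(d, 2) → d:[0, 1, 2]  free=[FFF......]
after append(d, 3) → d:[0, 1, 2, 3, 4, 5]  free=[FFFFFF...]
after unlink(d) →   free=[.........]
after create(d) → d:[0]  free=[F........]
after create(b) → b:[1], d:[0]  free=[FF.......]
after unlink(d) → b:[1]  free=[.F.......]
after unlink(b) →   free=[.........]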